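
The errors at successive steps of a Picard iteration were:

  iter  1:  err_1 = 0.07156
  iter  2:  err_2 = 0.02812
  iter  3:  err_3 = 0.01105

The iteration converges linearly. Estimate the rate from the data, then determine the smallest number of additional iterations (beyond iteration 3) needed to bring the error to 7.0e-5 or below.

6

Rate ρ ≈ err_3/err_2 = 0.01105/0.02812 = 0.3930.
After j more steps, err_{3+j} ≈ 0.01105·ρ^j; need ρ^j ≤ 7.0e-5/0.01105 = 0.00633484.
j ≥ ln(0.00633484)/ln(0.3930) = -5.0617/-0.93395 = 5.420.
So 6 more iterations are needed.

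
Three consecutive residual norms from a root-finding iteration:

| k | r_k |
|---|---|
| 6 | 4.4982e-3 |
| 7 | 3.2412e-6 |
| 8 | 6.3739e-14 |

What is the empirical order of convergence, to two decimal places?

2.45

p ≈ ln(r_8/r_7) / ln(r_7/r_6)
  = ln(6.3739e-14/3.2412e-6) / ln(3.2412e-6/4.4982e-3)
  = ln(1.96652e-08) / ln(0.000720555)
  = -17.74442 / -7.23549 ≈ 2.45241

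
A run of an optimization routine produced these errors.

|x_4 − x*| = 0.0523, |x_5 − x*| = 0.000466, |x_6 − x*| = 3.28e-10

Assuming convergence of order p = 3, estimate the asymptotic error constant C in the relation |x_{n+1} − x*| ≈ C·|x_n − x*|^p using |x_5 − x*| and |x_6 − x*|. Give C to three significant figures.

C ≈ |x_6 − x*| / |x_5 − x*|^3
  = 3.28e-10 / (0.000466)^3
  = 3.28e-10 / 1.01195e-10 ≈ 3.2413

3.24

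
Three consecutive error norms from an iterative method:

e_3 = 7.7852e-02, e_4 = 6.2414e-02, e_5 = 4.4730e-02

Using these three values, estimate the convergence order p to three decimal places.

p ≈ ln(e_5/e_4) / ln(e_4/e_3)
  = ln(4.4730e-02/6.2414e-02) / ln(6.2414e-02/7.7852e-02)
  = ln(0.716666) / ln(0.801701)
  = -0.333145 / -0.221020 ≈ 1.507307

1.507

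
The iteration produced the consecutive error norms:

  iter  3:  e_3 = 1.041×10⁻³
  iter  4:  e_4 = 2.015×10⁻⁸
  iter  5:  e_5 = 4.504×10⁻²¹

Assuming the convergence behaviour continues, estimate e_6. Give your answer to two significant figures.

5.0e-55

First estimate the order: p ≈ ln(e_5/e_4) / ln(e_4/e_3) = ln(4.504×10⁻²¹/2.015×10⁻⁸)/ln(2.015×10⁻⁸/1.041×10⁻³) = ln(2.23524e-13)/ln(1.93564e-05) ≈ 2.6841.
Then e_6 ≈ e_5·(e_5/e_4)^p = 4.504×10⁻²¹·(2.23524e-13)^2.6841 = 4.504×10⁻²¹·1.10744e-34 ≈ 4.988e-55.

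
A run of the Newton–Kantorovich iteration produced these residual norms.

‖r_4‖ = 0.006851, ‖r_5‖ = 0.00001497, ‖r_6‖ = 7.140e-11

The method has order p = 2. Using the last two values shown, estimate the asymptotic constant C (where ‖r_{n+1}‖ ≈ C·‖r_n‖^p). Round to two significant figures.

0.32

C ≈ ‖r_6‖ / ‖r_5‖^2
  = 7.140e-11 / (0.00001497)^2
  = 7.140e-11 / 2.24101e-10 ≈ 0.31861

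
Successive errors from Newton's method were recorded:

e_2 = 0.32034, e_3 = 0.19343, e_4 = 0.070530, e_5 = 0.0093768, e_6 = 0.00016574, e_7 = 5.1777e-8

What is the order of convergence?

Consecutive ratios: e_7/e_6 = 5.1777e-8/0.00016574 = 0.000312399, e_6/e_5 = 0.00016574/0.0093768 = 0.0176755.
p ≈ ln(0.000312399)/ln(0.0176755) = -8.0712/-4.0356 ≈ 2.00.
So the convergence is quadratic (order 2).

2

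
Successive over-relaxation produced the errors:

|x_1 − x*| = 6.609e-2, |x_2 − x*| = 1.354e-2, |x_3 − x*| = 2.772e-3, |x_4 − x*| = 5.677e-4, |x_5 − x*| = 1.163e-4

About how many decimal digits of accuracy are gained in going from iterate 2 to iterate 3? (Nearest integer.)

Digits gained ≈ log₁₀(|x_2 − x*|/|x_3 − x*|) = log₁₀(1.354e-2/2.772e-3) = log₁₀(4.88456) ≈ 0.689.

1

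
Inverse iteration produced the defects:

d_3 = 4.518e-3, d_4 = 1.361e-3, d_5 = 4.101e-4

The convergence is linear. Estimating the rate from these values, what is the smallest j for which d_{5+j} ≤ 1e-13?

Rate ρ ≈ d_5/d_4 = 4.101e-4/1.361e-3 = 0.3013.
After j more steps, d_{5+j} ≈ 4.101e-4·ρ^j; need ρ^j ≤ 1e-13/4.101e-4 = 2.43843e-10.
j ≥ ln(2.43843e-10)/ln(0.3013) = -22.1345/-1.19965 = 18.451.
So 19 more iterations are needed.

19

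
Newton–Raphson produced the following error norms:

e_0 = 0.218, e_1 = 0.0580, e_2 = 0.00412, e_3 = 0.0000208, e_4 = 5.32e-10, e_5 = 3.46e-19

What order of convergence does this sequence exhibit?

2

Consecutive ratios: e_5/e_4 = 3.46e-19/5.32e-10 = 6.50376e-10, e_4/e_3 = 5.32e-10/0.0000208 = 2.55769e-05.
p ≈ ln(6.50376e-10)/ln(2.55769e-05) = -21.1535/-10.5738 ≈ 2.00.
So the convergence is quadratic (order 2).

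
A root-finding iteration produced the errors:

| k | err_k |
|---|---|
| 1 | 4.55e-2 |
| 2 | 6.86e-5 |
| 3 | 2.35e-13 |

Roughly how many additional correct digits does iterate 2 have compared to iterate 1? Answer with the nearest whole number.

3

Digits gained ≈ log₁₀(err_1/err_2) = log₁₀(4.55e-2/6.86e-5) = log₁₀(663.265) ≈ 2.822.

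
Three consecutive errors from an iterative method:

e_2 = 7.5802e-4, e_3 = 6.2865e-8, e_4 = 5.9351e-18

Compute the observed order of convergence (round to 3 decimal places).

2.456

p ≈ ln(e_4/e_3) / ln(e_3/e_2)
  = ln(5.9351e-18/6.2865e-8) / ln(6.2865e-8/7.5802e-4)
  = ln(9.44102e-11) / ln(8.29332e-05)
  = -23.083372 / -9.397475 ≈ 2.456338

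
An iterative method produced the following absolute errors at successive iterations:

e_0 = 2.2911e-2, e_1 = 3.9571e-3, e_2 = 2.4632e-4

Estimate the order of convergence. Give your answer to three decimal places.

p ≈ ln(e_2/e_1) / ln(e_1/e_0)
  = ln(2.4632e-4/3.9571e-3) / ln(3.9571e-3/2.2911e-2)
  = ln(0.0622476) / ln(0.172716)
  = -2.776635 / -1.756107 ≈ 1.581131

1.581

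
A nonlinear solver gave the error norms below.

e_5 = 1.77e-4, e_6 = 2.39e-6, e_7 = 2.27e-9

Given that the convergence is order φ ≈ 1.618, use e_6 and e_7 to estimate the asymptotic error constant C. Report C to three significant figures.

C ≈ e_7 / e_6^1.618
  = 2.27e-9 / (2.39e-6)^1.618
  = 2.27e-9 / 8.02136e-10 ≈ 2.8299

2.83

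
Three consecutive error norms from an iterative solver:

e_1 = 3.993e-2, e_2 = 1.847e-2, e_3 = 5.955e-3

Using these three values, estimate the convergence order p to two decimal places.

p ≈ ln(e_3/e_2) / ln(e_2/e_1)
  = ln(5.955e-3/1.847e-2) / ln(1.847e-2/3.993e-2)
  = ln(0.322415) / ln(0.462559)
  = -1.13192 / -0.77098 ≈ 1.46816

1.47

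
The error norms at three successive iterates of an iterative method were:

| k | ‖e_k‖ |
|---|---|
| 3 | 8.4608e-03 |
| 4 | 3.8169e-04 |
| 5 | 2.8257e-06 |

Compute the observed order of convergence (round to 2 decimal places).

1.58

p ≈ ln(‖e_5‖/‖e_4‖) / ln(‖e_4‖/‖e_3‖)
  = ln(2.8257e-06/3.8169e-04) / ln(3.8169e-04/8.4608e-03)
  = ln(0.00740313) / ln(0.0451128)
  = -4.90585 / -3.09859 ≈ 1.58325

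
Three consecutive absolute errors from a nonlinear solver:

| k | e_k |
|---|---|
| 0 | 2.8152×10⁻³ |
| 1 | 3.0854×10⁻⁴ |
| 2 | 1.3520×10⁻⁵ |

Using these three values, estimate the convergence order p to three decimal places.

p ≈ ln(e_2/e_1) / ln(e_1/e_0)
  = ln(1.3520×10⁻⁵/3.0854×10⁻⁴) / ln(3.0854×10⁻⁴/2.8152×10⁻³)
  = ln(0.0438193) / ln(0.109598)
  = -3.127681 / -2.210936 ≈ 1.414641

1.415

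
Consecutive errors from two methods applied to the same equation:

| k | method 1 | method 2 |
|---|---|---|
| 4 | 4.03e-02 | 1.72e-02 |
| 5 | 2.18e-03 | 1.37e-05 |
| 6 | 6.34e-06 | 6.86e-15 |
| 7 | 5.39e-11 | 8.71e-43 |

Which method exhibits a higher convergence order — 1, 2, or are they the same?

Method 1: p ≈ ln(5.39e-11/6.34e-06)/ln(6.34e-06/2.18e-03) ≈ 2.00.
Method 2: p ≈ ln(8.71e-43/6.86e-15)/ln(6.86e-15/1.37e-05) ≈ 3.00.
Method 2 has the higher order (≈3.0 vs ≈2.0).

2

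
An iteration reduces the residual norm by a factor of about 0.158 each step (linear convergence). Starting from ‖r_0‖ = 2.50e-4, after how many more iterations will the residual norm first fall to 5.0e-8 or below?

After k steps, ‖r_k‖ ≈ 2.50e-4·0.158^k.
Need 0.158^k ≤ 5.0e-8/2.50e-4 = 0.0002.
k ≥ ln(0.0002)/ln(0.158) = -8.5172/-1.84516 = 4.616.
Smallest integer k = 5.

5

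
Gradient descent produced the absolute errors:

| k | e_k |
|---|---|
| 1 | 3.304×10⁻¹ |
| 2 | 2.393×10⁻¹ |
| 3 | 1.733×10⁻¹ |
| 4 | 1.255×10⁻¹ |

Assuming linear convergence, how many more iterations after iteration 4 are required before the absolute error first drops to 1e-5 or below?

30

Rate ρ ≈ e_4/e_3 = 1.255×10⁻¹/1.733×10⁻¹ = 0.7242.
After j more steps, e_{4+j} ≈ 1.255×10⁻¹·ρ^j; need ρ^j ≤ 1e-5/1.255×10⁻¹ = 7.96813e-05.
j ≥ ln(7.96813e-05)/ln(0.7242) = -9.4375/-0.32269 = 29.246.
So 30 more iterations are needed.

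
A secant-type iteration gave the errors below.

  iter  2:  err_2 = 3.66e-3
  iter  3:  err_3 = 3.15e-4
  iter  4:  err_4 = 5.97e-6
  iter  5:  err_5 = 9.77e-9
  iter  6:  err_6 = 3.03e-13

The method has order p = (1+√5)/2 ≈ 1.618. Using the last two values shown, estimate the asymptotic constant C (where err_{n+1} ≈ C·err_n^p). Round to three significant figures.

C ≈ err_6 / err_5^1.618
  = 3.03e-13 / (9.77e-9)^1.618
  = 3.03e-13 / 1.09559e-13 ≈ 2.7656

2.77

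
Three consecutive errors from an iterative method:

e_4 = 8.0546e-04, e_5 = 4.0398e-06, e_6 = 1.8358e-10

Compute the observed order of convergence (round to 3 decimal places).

1.888

p ≈ ln(e_6/e_5) / ln(e_5/e_4)
  = ln(1.8358e-10/4.0398e-06) / ln(4.0398e-06/8.0546e-04)
  = ln(4.54428e-05) / ln(0.00501552)
  = -9.999056 / -5.295218 ≈ 1.888318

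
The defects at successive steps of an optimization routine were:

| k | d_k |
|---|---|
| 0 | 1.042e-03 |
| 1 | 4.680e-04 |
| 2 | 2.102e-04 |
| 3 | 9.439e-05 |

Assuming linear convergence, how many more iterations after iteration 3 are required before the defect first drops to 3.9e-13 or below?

Rate ρ ≈ d_3/d_2 = 9.439e-05/2.102e-04 = 0.4490.
After j more steps, d_{3+j} ≈ 9.439e-05·ρ^j; need ρ^j ≤ 3.9e-13/9.439e-05 = 4.13179e-09.
j ≥ ln(4.13179e-09)/ln(0.4490) = -19.3046/-0.80073 = 24.109.
So 25 more iterations are needed.

25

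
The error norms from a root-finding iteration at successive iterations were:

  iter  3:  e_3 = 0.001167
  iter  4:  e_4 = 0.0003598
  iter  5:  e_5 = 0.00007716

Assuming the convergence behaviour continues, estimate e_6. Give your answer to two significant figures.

1.0e-5

First estimate the order: p ≈ ln(e_5/e_4) / ln(e_4/e_3) = ln(0.00007716/0.0003598)/ln(0.0003598/0.001167) = ln(0.214452)/ln(0.308312) ≈ 1.3085.
Then e_6 ≈ e_5·(e_5/e_4)^p = 0.00007716·(0.214452)^1.3085 = 0.00007716·0.133366 ≈ 1.029e-05.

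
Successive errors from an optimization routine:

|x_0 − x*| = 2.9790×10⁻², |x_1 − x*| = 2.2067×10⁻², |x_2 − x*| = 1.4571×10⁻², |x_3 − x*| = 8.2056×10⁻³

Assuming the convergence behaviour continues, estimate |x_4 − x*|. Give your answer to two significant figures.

3.7e-3

First estimate the order: p ≈ ln(|x_3 − x*|/|x_2 − x*|) / ln(|x_2 − x*|/|x_1 − x*|) = ln(8.2056×10⁻³/1.4571×10⁻²)/ln(1.4571×10⁻²/2.2067×10⁻²) = ln(0.563146)/ln(0.660307) ≈ 1.3835.
Then |x_4 − x*| ≈ |x_3 − x*|·(|x_3 − x*|/|x_2 − x*|)^p = 8.2056×10⁻³·(0.563146)^1.3835 = 8.2056×10⁻³·0.451839 ≈ 0.003708.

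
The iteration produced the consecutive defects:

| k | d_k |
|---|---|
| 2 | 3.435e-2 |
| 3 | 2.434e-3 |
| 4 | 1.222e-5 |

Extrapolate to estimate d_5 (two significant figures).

First estimate the order: p ≈ ln(d_4/d_3) / ln(d_3/d_2) = ln(1.222e-5/2.434e-3)/ln(2.434e-3/3.435e-2) = ln(0.00502054)/ln(0.0708588) ≈ 2.0000.
Then d_5 ≈ d_4·(d_4/d_3)^p = 1.222e-5·(0.00502054)^2.0000 = 1.222e-5·2.52058e-05 ≈ 3.08e-10.

3.1e-10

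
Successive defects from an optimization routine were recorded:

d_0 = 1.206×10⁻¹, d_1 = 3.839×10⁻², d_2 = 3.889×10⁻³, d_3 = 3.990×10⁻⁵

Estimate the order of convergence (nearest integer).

Consecutive ratios: d_3/d_2 = 3.990×10⁻⁵/3.889×10⁻³ = 0.0102597, d_2/d_1 = 3.889×10⁻³/3.839×10⁻² = 0.101302.
p ≈ ln(0.0102597)/ln(0.101302) = -4.5795/-2.2896 ≈ 2.00.
So the convergence is quadratic (order 2).

2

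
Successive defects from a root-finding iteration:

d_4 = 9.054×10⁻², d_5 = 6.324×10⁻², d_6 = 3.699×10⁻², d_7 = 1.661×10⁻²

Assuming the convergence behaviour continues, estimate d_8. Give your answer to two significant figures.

First estimate the order: p ≈ ln(d_7/d_6) / ln(d_6/d_5) = ln(1.661×10⁻²/3.699×10⁻²)/ln(3.699×10⁻²/6.324×10⁻²) = ln(0.44904)/ln(0.584915) ≈ 1.4929.
Then d_8 ≈ d_7·(d_7/d_6)^p = 1.661×10⁻²·(0.44904)^1.4929 = 1.661×10⁻²·0.302619 ≈ 0.005027.

5.0e-3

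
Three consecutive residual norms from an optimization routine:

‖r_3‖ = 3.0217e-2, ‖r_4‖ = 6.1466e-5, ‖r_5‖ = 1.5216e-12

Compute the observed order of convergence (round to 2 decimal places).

2.83

p ≈ ln(‖r_5‖/‖r_4‖) / ln(‖r_4‖/‖r_3‖)
  = ln(1.5216e-12/6.1466e-5) / ln(6.1466e-5/3.0217e-2)
  = ln(2.47551e-08) / ln(0.00203415)
  = -17.51423 / -6.19768 ≈ 2.82593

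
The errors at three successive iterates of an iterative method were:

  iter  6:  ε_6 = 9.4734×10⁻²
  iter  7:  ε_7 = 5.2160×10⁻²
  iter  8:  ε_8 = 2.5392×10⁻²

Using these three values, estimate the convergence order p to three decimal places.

1.206

p ≈ ln(ε_8/ε_7) / ln(ε_7/ε_6)
  = ln(2.5392×10⁻²/5.2160×10⁻²) / ln(5.2160×10⁻²/9.4734×10⁻²)
  = ln(0.48681) / ln(0.550594)
  = -0.719881 / -0.596758 ≈ 1.206320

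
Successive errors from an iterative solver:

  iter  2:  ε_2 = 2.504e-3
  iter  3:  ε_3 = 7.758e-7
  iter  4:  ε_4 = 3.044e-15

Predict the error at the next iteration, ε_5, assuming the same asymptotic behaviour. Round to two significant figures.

2.2e-35

First estimate the order: p ≈ ln(ε_4/ε_3) / ln(ε_3/ε_2) = ln(3.044e-15/7.758e-7)/ln(7.758e-7/2.504e-3) = ln(3.92369e-09)/ln(0.000309824) ≈ 2.3957.
Then ε_5 ≈ ε_4·(ε_4/ε_3)^p = 3.044e-15·(3.92369e-09)^2.3957 = 3.044e-15·7.2613e-21 ≈ 2.21e-35.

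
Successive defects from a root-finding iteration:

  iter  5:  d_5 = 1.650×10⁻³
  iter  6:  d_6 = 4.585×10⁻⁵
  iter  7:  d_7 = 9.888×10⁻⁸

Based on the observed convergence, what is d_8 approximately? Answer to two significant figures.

First estimate the order: p ≈ ln(d_7/d_6) / ln(d_6/d_5) = ln(9.888×10⁻⁸/4.585×10⁻⁵)/ln(4.585×10⁻⁵/1.650×10⁻³) = ln(0.0021566)/ln(0.0277879) ≈ 1.7134.
Then d_8 ≈ d_7·(d_7/d_6)^p = 9.888×10⁻⁸·(0.0021566)^1.7134 = 9.888×10⁻⁸·2.70197e-05 ≈ 2.672e-12.

2.7e-12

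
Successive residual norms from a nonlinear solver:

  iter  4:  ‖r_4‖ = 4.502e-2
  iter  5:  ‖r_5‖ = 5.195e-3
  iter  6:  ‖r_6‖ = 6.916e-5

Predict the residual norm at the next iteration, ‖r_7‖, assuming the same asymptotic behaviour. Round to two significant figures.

First estimate the order: p ≈ ln(‖r_6‖/‖r_5‖) / ln(‖r_5‖/‖r_4‖) = ln(6.916e-5/5.195e-3)/ln(5.195e-3/4.502e-2) = ln(0.0133128)/ln(0.115393) ≈ 2.0001.
Then ‖r_7‖ ≈ ‖r_6‖·(‖r_6‖/‖r_5‖)^p = 6.916e-5·(0.0133128)^2.0001 = 6.916e-5·0.000177154 ≈ 1.225e-08.

1.2e-8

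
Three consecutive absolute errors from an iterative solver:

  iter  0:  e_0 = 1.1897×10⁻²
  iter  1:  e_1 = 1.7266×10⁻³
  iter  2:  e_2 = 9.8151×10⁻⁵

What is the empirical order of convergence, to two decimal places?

1.49

p ≈ ln(e_2/e_1) / ln(e_1/e_0)
  = ln(9.8151×10⁻⁵/1.7266×10⁻³) / ln(1.7266×10⁻³/1.1897×10⁻²)
  = ln(0.0568464) / ln(0.145129)
  = -2.86740 / -1.93013 ≈ 1.48560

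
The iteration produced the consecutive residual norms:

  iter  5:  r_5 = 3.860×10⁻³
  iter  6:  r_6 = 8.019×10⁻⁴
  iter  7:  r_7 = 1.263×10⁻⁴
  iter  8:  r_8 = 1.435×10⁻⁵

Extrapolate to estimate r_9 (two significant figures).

1.1e-6

First estimate the order: p ≈ ln(r_8/r_7) / ln(r_7/r_6) = ln(1.435×10⁻⁵/1.263×10⁻⁴)/ln(1.263×10⁻⁴/8.019×10⁻⁴) = ln(0.113618)/ln(0.157501) ≈ 1.1767.
Then r_9 ≈ r_8·(r_8/r_7)^p = 1.435×10⁻⁵·(0.113618)^1.1767 = 1.435×10⁻⁵·0.077365 ≈ 1.11e-06.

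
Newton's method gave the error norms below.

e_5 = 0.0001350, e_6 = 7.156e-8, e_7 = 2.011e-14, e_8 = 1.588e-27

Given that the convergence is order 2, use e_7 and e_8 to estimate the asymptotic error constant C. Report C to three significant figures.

3.93

C ≈ e_8 / e_7^2
  = 1.588e-27 / (2.011e-14)^2
  = 1.588e-27 / 4.04412e-28 ≈ 3.9267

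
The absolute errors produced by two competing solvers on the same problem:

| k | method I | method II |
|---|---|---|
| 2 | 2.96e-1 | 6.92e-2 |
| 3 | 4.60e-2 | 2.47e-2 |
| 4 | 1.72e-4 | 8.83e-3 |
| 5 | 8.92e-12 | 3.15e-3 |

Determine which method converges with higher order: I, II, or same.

Method I: p ≈ ln(8.92e-12/1.72e-4)/ln(1.72e-4/4.60e-2) ≈ 3.00.
Method II: p ≈ ln(3.15e-3/8.83e-3)/ln(8.83e-3/2.47e-2) ≈ 1.00.
Method I has the higher order (≈3.0 vs ≈1.0).

I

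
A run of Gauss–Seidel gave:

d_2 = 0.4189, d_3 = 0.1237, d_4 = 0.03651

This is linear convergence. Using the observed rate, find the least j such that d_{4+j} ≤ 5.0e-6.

8

Rate ρ ≈ d_4/d_3 = 0.03651/0.1237 = 0.2951.
After j more steps, d_{4+j} ≈ 0.03651·ρ^j; need ρ^j ≤ 5.0e-6/0.03651 = 0.000136949.
j ≥ ln(0.000136949)/ln(0.2951) = -8.8959/-1.22044 = 7.289.
So 8 more iterations are needed.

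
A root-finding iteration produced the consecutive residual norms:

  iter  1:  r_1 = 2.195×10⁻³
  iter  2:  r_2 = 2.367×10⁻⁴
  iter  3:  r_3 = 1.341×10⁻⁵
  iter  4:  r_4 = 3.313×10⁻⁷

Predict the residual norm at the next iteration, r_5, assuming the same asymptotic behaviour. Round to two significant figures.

2.8e-9

First estimate the order: p ≈ ln(r_4/r_3) / ln(r_3/r_2) = ln(3.313×10⁻⁷/1.341×10⁻⁵)/ln(1.341×10⁻⁵/2.367×10⁻⁴) = ln(0.0247054)/ln(0.056654) ≈ 1.2891.
Then r_5 ≈ r_4·(r_4/r_3)^p = 3.313×10⁻⁷·(0.0247054)^1.2891 = 3.313×10⁻⁷·0.00847516 ≈ 2.808e-09.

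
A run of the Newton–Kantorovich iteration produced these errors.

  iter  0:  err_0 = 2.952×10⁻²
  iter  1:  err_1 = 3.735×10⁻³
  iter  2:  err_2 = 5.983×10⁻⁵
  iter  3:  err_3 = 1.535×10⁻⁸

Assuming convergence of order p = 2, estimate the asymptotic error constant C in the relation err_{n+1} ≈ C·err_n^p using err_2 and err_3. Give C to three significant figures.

C ≈ err_3 / err_2^2
  = 1.535×10⁻⁸ / (5.983×10⁻⁵)^2
  = 1.535×10⁻⁸ / 3.57963e-09 ≈ 4.2882

4.29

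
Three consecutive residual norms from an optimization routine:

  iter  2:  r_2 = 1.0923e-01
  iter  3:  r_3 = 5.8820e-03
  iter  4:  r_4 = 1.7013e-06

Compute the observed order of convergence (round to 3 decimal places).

p ≈ ln(r_4/r_3) / ln(r_3/r_2)
  = ln(1.7013e-06/5.8820e-03) / ln(5.8820e-03/1.0923e-01)
  = ln(0.000289238) / ln(0.0538497)
  = -8.148261 / -2.921558 ≈ 2.789012

2.789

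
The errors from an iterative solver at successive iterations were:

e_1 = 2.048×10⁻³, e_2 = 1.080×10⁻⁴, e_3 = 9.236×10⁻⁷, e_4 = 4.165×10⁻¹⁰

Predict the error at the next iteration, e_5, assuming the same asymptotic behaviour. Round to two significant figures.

1.6e-15

First estimate the order: p ≈ ln(e_4/e_3) / ln(e_3/e_2) = ln(4.165×10⁻¹⁰/9.236×10⁻⁷)/ln(9.236×10⁻⁷/1.080×10⁻⁴) = ln(0.000450953)/ln(0.00855185) ≈ 1.6180.
Then e_5 ≈ e_4·(e_4/e_3)^p = 4.165×10⁻¹⁰·(0.000450953)^1.6180 = 4.165×10⁻¹⁰·3.8582e-06 ≈ 1.607e-15.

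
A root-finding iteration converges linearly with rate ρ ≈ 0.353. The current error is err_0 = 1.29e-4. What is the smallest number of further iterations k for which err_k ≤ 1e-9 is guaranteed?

12

After k steps, err_k ≈ 1.29e-4·0.353^k.
Need 0.353^k ≤ 1e-9/1.29e-4 = 7.75194e-06.
k ≥ ln(7.75194e-06)/ln(0.353) = -11.7676/-1.04129 = 11.301.
Smallest integer k = 12.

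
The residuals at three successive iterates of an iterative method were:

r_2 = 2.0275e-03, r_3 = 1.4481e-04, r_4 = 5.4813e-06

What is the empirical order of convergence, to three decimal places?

p ≈ ln(r_4/r_3) / ln(r_3/r_2)
  = ln(5.4813e-06/1.4481e-04) / ln(1.4481e-04/2.0275e-03)
  = ln(0.0378517) / ln(0.0714229)
  = -3.274079 / -2.639137 ≈ 1.240587

1.241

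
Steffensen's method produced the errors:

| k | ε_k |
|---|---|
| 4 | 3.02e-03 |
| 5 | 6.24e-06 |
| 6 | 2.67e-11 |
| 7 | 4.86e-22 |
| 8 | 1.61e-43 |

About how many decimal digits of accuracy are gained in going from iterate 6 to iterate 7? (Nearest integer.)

Digits gained ≈ log₁₀(ε_6/ε_7) = log₁₀(2.67e-11/4.86e-22) = log₁₀(5.49383e+10) ≈ 10.740.

11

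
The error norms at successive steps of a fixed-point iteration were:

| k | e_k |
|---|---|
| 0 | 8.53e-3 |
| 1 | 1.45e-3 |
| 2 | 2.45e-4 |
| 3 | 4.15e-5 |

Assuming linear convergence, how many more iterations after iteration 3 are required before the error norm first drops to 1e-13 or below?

12

Rate ρ ≈ e_3/e_2 = 4.15e-5/2.45e-4 = 0.1694.
After j more steps, e_{3+j} ≈ 4.15e-5·ρ^j; need ρ^j ≤ 1e-13/4.15e-5 = 2.40964e-09.
j ≥ ln(2.40964e-09)/ln(0.1694) = -19.8438/-1.77549 = 11.177.
So 12 more iterations are needed.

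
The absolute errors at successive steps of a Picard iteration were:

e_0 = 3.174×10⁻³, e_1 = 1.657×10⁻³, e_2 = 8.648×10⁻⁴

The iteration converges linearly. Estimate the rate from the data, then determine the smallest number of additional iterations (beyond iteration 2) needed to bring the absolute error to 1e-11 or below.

Rate ρ ≈ e_2/e_1 = 8.648×10⁻⁴/1.657×10⁻³ = 0.5219.
After j more steps, e_{2+j} ≈ 8.648×10⁻⁴·ρ^j; need ρ^j ≤ 1e-11/8.648×10⁻⁴ = 1.15634e-08.
j ≥ ln(1.15634e-08)/ln(0.5219) = -18.2754/-0.65028 = 28.104.
So 29 more iterations are needed.

29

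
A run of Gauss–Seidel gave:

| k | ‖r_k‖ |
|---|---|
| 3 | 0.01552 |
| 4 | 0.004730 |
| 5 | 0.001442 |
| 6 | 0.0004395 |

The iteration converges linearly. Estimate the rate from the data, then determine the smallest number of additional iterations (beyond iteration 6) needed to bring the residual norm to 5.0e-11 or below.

14

Rate ρ ≈ ‖r_6‖/‖r_5‖ = 0.0004395/0.001442 = 0.3048.
After j more steps, ‖r_{6+j}‖ ≈ 0.0004395·ρ^j; need ρ^j ≤ 5.0e-11/0.0004395 = 1.13766e-07.
j ≥ ln(1.13766e-07)/ln(0.3048) = -15.9891/-1.18810 = 13.458.
So 14 more iterations are needed.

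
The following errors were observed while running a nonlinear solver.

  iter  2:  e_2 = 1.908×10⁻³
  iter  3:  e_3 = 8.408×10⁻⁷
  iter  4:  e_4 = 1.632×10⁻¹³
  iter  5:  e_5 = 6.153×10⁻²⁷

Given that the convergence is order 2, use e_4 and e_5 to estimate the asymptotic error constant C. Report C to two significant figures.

C ≈ e_5 / e_4^2
  = 6.153×10⁻²⁷ / (1.632×10⁻¹³)^2
  = 6.153×10⁻²⁷ / 2.66342e-26 ≈ 0.23102

0.23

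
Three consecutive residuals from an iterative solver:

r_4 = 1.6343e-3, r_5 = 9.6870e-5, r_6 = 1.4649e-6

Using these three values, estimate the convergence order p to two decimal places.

1.48

p ≈ ln(r_6/r_5) / ln(r_5/r_4)
  = ln(1.4649e-6/9.6870e-5) / ln(9.6870e-5/1.6343e-3)
  = ln(0.0151223) / ln(0.0592731)
  = -4.19158 / -2.82560 ≈ 1.48343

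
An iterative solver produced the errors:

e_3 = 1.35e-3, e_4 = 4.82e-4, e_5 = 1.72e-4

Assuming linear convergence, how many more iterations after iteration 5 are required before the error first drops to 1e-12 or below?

Rate ρ ≈ e_5/e_4 = 1.72e-4/4.82e-4 = 0.3568.
After j more steps, e_{5+j} ≈ 1.72e-4·ρ^j; need ρ^j ≤ 1e-12/1.72e-4 = 5.81395e-09.
j ≥ ln(5.81395e-09)/ln(0.3568) = -18.9630/-1.03058 = 18.400.
So 19 more iterations are needed.

19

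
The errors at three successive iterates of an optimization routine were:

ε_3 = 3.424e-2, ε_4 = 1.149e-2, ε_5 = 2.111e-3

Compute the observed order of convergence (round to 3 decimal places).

p ≈ ln(ε_5/ε_4) / ln(ε_4/ε_3)
  = ln(2.111e-3/1.149e-2) / ln(1.149e-2/3.424e-2)
  = ln(0.183725) / ln(0.335572)
  = -1.694315 / -1.091919 ≈ 1.551686

1.552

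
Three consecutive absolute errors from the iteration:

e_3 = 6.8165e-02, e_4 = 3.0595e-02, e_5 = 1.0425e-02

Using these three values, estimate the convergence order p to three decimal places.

1.344

p ≈ ln(e_5/e_4) / ln(e_4/e_3)
  = ln(1.0425e-02/3.0595e-02) / ln(3.0595e-02/6.8165e-02)
  = ln(0.340742) / ln(0.448837)
  = -1.076630 / -0.801095 ≈ 1.343948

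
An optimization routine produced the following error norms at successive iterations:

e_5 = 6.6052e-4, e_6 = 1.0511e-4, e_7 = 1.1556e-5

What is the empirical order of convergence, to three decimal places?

1.201

p ≈ ln(e_7/e_6) / ln(e_6/e_5)
  = ln(1.1556e-5/1.0511e-4) / ln(1.0511e-4/6.6052e-4)
  = ln(0.109942) / ln(0.159132)
  = -2.207802 / -1.838021 ≈ 1.201184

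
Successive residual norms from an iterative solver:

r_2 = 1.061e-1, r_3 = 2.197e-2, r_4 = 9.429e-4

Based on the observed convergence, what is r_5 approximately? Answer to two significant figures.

1.7e-6

First estimate the order: p ≈ ln(r_4/r_3) / ln(r_3/r_2) = ln(9.429e-4/2.197e-2)/ln(2.197e-2/1.061e-1) = ln(0.0429176)/ln(0.207069) ≈ 1.9994.
Then r_5 ≈ r_4·(r_4/r_3)^p = 9.429e-4·(0.0429176)^1.9994 = 9.429e-4·0.0018454 ≈ 1.74e-06.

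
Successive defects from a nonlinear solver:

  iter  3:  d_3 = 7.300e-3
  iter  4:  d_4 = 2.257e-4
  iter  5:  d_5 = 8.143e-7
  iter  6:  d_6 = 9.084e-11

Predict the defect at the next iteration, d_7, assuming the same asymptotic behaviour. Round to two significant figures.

First estimate the order: p ≈ ln(d_6/d_5) / ln(d_5/d_4) = ln(9.084e-11/8.143e-7)/ln(8.143e-7/2.257e-4) = ln(0.000111556)/ln(0.00360789) ≈ 1.6181.
Then d_7 ≈ d_6·(d_6/d_5)^p = 9.084e-11·(0.000111556)^1.6181 = 9.084e-11·4.02206e-07 ≈ 3.654e-17.

3.7e-17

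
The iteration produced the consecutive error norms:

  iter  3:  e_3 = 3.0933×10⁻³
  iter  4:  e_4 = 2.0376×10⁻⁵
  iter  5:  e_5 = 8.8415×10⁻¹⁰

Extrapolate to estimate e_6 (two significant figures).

1.7e-18

First estimate the order: p ≈ ln(e_5/e_4) / ln(e_4/e_3) = ln(8.8415×10⁻¹⁰/2.0376×10⁻⁵)/ln(2.0376×10⁻⁵/3.0933×10⁻³) = ln(4.33917e-05)/ln(0.00658714) ≈ 2.0000.
Then e_6 ≈ e_5·(e_5/e_4)^p = 8.8415×10⁻¹⁰·(4.33917e-05)^2.0000 = 8.8415×10⁻¹⁰·1.88284e-09 ≈ 1.665e-18.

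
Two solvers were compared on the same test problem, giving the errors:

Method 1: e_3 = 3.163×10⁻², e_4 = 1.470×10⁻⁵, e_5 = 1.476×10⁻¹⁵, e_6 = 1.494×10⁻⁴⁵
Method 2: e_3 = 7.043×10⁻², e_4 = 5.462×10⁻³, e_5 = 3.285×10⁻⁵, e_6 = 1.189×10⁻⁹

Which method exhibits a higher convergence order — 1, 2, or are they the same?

1

Method 1: p ≈ ln(1.494×10⁻⁴⁵/1.476×10⁻¹⁵)/ln(1.476×10⁻¹⁵/1.470×10⁻⁵) ≈ 3.00.
Method 2: p ≈ ln(1.189×10⁻⁹/3.285×10⁻⁵)/ln(3.285×10⁻⁵/5.462×10⁻³) ≈ 2.00.
Method 1 has the higher order (≈3.0 vs ≈2.0).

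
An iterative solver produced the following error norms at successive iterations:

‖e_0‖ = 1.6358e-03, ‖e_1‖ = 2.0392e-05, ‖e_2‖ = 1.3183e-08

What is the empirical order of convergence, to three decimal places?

1.675

p ≈ ln(‖e_2‖/‖e_1‖) / ln(‖e_1‖/‖e_0‖)
  = ln(1.3183e-08/2.0392e-05) / ln(2.0392e-05/1.6358e-03)
  = ln(0.000646479) / ln(0.0124661)
  = -7.343970 / -4.384742 ≈ 1.674892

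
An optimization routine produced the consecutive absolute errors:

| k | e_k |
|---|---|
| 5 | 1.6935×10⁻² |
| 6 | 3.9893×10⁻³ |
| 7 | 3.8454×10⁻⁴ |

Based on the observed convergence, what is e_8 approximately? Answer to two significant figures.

8.7e-6

First estimate the order: p ≈ ln(e_7/e_6) / ln(e_6/e_5) = ln(3.8454×10⁻⁴/3.9893×10⁻³)/ln(3.9893×10⁻³/1.6935×10⁻²) = ln(0.0963929)/ln(0.235565) ≈ 1.6180.
Then e_8 ≈ e_7·(e_7/e_6)^p = 3.8454×10⁻⁴·(0.0963929)^1.6180 = 3.8454×10⁻⁴·0.0227083 ≈ 8.732e-06.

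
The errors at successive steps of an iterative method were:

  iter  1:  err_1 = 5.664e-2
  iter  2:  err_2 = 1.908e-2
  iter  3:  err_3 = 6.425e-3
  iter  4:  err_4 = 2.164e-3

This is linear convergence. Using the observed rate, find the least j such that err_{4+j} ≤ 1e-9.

14

Rate ρ ≈ err_4/err_3 = 2.164e-3/6.425e-3 = 0.3368.
After j more steps, err_{4+j} ≈ 2.164e-3·ρ^j; need ρ^j ≤ 1e-9/2.164e-3 = 4.62107e-07.
j ≥ ln(4.62107e-07)/ln(0.3368) = -14.5875/-1.08827 = 13.404.
So 14 more iterations are needed.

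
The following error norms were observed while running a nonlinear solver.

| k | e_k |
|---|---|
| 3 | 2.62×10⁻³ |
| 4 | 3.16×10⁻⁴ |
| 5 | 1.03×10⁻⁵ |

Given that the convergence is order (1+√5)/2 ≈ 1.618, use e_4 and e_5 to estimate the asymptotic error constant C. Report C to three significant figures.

C ≈ e_5 / e_4^1.618
  = 1.03×10⁻⁵ / (3.16×10⁻⁴)^1.618
  = 1.03×10⁻⁵ / 2.17017e-06 ≈ 4.7462

4.75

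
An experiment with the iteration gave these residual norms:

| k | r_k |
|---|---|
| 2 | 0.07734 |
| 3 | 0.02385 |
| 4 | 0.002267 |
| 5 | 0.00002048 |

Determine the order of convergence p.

2

Consecutive ratios: r_5/r_4 = 0.00002048/0.002267 = 0.00903397, r_4/r_3 = 0.002267/0.02385 = 0.0950524.
p ≈ ln(0.00903397)/ln(0.0950524) = -4.7068/-2.3533 ≈ 2.00.
So the convergence is quadratic (order 2).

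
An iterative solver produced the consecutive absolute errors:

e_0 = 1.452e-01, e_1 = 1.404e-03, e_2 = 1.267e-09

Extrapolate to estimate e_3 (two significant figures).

9.3e-28

First estimate the order: p ≈ ln(e_2/e_1) / ln(e_1/e_0) = ln(1.267e-09/1.404e-03)/ln(1.404e-03/1.452e-01) = ln(9.02422e-07)/ln(0.00966942) ≈ 3.0004.
Then e_3 ≈ e_2·(e_2/e_1)^p = 1.267e-09·(9.02422e-07)^3.0004 = 1.267e-09·7.30821e-19 ≈ 9.26e-28.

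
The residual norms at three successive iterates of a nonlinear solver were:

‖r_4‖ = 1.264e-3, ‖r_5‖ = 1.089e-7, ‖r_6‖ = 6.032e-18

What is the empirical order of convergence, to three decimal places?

2.523

p ≈ ln(‖r_6‖/‖r_5‖) / ln(‖r_5‖/‖r_4‖)
  = ln(6.032e-18/1.089e-7) / ln(1.089e-7/1.264e-3)
  = ln(5.53903e-11) / ln(8.61551e-05)
  = -23.616617 / -9.359361 ≈ 2.523315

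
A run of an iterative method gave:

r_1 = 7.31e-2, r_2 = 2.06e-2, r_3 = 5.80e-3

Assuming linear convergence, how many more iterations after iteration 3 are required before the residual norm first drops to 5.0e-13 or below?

Rate ρ ≈ r_3/r_2 = 5.80e-3/2.06e-2 = 0.2816.
After j more steps, r_{3+j} ≈ 5.80e-3·ρ^j; need ρ^j ≤ 5.0e-13/5.80e-3 = 8.62069e-11.
j ≥ ln(8.62069e-11)/ln(0.2816) = -23.1743/-1.26727 = 18.287.
So 19 more iterations are needed.

19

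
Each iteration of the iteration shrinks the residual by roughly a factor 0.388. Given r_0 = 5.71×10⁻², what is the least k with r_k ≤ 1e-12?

27

After k steps, r_k ≈ 5.71×10⁻²·0.388^k.
Need 0.388^k ≤ 1e-12/5.71×10⁻² = 1.75131e-11.
k ≥ ln(1.75131e-11)/ln(0.388) = -24.7681/-0.94675 = 26.161.
Smallest integer k = 27.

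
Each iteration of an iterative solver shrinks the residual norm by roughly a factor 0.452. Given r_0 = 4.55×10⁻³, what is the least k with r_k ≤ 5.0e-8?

15

After k steps, r_k ≈ 4.55×10⁻³·0.452^k.
Need 0.452^k ≤ 5.0e-8/4.55×10⁻³ = 1.0989e-05.
k ≥ ln(1.0989e-05)/ln(0.452) = -11.4186/-0.79407 = 14.380.
Smallest integer k = 15.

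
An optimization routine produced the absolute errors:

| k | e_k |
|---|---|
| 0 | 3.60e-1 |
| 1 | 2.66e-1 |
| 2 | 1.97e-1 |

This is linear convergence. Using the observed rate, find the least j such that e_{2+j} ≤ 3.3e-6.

37

Rate ρ ≈ e_2/e_1 = 1.97e-1/2.66e-1 = 0.7406.
After j more steps, e_{2+j} ≈ 1.97e-1·ρ^j; need ρ^j ≤ 3.3e-6/1.97e-1 = 1.67513e-05.
j ≥ ln(1.67513e-05)/ln(0.7406) = -10.9970/-0.30029 = 36.621.
So 37 more iterations are needed.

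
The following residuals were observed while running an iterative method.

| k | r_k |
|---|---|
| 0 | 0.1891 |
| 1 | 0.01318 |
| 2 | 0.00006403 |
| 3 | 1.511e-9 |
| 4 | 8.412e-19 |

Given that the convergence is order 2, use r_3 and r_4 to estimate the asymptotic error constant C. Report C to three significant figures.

C ≈ r_4 / r_3^2
  = 8.412e-19 / (1.511e-9)^2
  = 8.412e-19 / 2.28312e-18 ≈ 0.36844

0.368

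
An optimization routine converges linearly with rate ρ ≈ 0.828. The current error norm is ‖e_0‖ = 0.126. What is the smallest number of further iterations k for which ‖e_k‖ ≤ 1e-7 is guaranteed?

75

After k steps, ‖e_k‖ ≈ 0.126·0.828^k.
Need 0.828^k ≤ 1e-7/0.126 = 7.93651e-07.
k ≥ ln(7.93651e-07)/ln(0.828) = -14.0466/-0.18874 = 74.423.
Smallest integer k = 75.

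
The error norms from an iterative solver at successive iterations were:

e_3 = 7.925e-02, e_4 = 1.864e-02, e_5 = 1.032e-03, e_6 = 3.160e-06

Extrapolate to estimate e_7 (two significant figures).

First estimate the order: p ≈ ln(e_6/e_5) / ln(e_5/e_4) = ln(3.160e-06/1.032e-03)/ln(1.032e-03/1.864e-02) = ln(0.00306202)/ln(0.0553648) ≈ 2.0004.
Then e_7 ≈ e_6·(e_6/e_5)^p = 3.160e-06·(0.00306202)^2.0004 = 3.160e-06·9.35428e-06 ≈ 2.956e-11.

3.0e-11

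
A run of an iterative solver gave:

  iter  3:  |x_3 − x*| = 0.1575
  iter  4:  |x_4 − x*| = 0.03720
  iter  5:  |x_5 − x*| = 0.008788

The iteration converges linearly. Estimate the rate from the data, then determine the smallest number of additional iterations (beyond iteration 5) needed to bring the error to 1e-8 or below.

Rate ρ ≈ |x_5 − x*|/|x_4 − x*| = 0.008788/0.03720 = 0.2362.
After j more steps, |x_{5+j} − x*| ≈ 0.008788·ρ^j; need ρ^j ≤ 1e-8/0.008788 = 1.13792e-06.
j ≥ ln(1.13792e-06)/ln(0.2362) = -13.6863/-1.44308 = 9.484.
So 10 more iterations are needed.

10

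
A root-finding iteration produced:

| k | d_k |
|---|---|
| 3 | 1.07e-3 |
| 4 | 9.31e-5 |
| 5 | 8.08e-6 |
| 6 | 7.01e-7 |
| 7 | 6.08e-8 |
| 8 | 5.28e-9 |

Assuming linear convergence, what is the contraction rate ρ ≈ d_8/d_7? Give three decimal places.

0.087

ρ ≈ d_8/d_7 = 5.28e-9/6.08e-8 = 0.08684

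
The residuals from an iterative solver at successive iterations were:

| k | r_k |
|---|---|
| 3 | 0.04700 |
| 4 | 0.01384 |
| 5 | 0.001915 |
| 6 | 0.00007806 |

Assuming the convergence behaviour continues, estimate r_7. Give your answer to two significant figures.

4.4e-7

First estimate the order: p ≈ ln(r_6/r_5) / ln(r_5/r_4) = ln(0.00007806/0.001915)/ln(0.001915/0.01384) = ln(0.0407624)/ln(0.138367) ≈ 1.6179.
Then r_7 ≈ r_6·(r_6/r_5)^p = 0.00007806·(0.0407624)^1.6179 = 0.00007806·0.00564338 ≈ 4.405e-07.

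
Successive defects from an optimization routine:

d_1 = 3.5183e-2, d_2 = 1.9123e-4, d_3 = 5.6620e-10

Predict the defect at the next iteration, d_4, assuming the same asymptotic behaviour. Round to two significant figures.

1.8e-23

First estimate the order: p ≈ ln(d_3/d_2) / ln(d_2/d_1) = ln(5.6620e-10/1.9123e-4)/ln(1.9123e-4/3.5183e-2) = ln(2.96083e-06)/ln(0.0054353) ≈ 2.4411.
Then d_4 ≈ d_3·(d_3/d_2)^p = 5.6620e-10·(2.96083e-06)^2.4411 = 5.6620e-10·3.19277e-14 ≈ 1.808e-23.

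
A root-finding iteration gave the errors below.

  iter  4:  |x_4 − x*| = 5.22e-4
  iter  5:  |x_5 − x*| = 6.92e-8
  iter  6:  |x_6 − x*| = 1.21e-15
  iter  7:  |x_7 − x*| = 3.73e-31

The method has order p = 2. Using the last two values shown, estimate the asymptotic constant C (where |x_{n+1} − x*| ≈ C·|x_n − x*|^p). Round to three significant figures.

C ≈ |x_7 − x*| / |x_6 − x*|^2
  = 3.73e-31 / (1.21e-15)^2
  = 3.73e-31 / 1.4641e-30 ≈ 0.25476

0.255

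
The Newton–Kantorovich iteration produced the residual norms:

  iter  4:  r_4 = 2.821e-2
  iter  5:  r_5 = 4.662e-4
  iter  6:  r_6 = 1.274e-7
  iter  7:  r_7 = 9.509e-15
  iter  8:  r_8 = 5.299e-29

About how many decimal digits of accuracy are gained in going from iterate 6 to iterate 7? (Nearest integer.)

7

Digits gained ≈ log₁₀(r_6/r_7) = log₁₀(1.274e-7/9.509e-15) = log₁₀(1.33978e+07) ≈ 7.127.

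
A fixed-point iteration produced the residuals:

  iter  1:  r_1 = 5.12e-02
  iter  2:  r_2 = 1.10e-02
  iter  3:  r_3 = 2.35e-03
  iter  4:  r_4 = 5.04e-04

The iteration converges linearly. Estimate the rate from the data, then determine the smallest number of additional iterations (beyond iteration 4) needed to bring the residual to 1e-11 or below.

12

Rate ρ ≈ r_4/r_3 = 5.04e-04/2.35e-03 = 0.2145.
After j more steps, r_{4+j} ≈ 5.04e-04·ρ^j; need ρ^j ≤ 1e-11/5.04e-04 = 1.98413e-08.
j ≥ ln(1.98413e-08)/ln(0.2145) = -17.7355/-1.53945 = 11.521.
So 12 more iterations are needed.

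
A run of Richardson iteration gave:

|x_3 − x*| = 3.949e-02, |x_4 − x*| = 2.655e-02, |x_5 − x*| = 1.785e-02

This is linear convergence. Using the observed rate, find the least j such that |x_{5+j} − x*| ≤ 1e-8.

37

Rate ρ ≈ |x_5 − x*|/|x_4 − x*| = 1.785e-02/2.655e-02 = 0.6723.
After j more steps, |x_{5+j} − x*| ≈ 1.785e-02·ρ^j; need ρ^j ≤ 1e-8/1.785e-02 = 5.60224e-07.
j ≥ ln(5.60224e-07)/ln(0.6723) = -14.3949/-0.39705 = 36.255.
So 37 more iterations are needed.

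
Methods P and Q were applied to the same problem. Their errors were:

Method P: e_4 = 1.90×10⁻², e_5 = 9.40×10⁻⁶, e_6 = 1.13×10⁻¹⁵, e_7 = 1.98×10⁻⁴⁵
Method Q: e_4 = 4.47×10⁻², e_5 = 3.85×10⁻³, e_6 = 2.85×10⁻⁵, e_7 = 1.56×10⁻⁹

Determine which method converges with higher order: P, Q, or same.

Method P: p ≈ ln(1.98×10⁻⁴⁵/1.13×10⁻¹⁵)/ln(1.13×10⁻¹⁵/9.40×10⁻⁶) ≈ 3.00.
Method Q: p ≈ ln(1.56×10⁻⁹/2.85×10⁻⁵)/ln(2.85×10⁻⁵/3.85×10⁻³) ≈ 2.00.
Method P has the higher order (≈3.0 vs ≈2.0).

P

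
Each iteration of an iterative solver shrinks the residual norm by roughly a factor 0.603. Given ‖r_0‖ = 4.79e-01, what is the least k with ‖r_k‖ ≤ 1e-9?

After k steps, ‖r_k‖ ≈ 4.79e-01·0.603^k.
Need 0.603^k ≤ 1e-9/4.79e-01 = 2.08768e-09.
k ≥ ln(2.08768e-09)/ln(0.603) = -19.9872/-0.50584 = 39.513.
Smallest integer k = 40.

40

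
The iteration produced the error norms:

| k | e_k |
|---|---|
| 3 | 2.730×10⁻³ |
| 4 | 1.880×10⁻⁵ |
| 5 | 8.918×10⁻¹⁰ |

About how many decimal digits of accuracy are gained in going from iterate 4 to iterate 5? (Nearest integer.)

Digits gained ≈ log₁₀(e_4/e_5) = log₁₀(1.880×10⁻⁵/8.918×10⁻¹⁰) = log₁₀(21081) ≈ 4.324.

4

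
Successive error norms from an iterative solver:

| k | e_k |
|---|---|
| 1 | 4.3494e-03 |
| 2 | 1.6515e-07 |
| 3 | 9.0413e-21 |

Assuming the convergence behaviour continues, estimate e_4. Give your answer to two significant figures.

1.5e-60

First estimate the order: p ≈ ln(e_3/e_2) / ln(e_2/e_1) = ln(9.0413e-21/1.6515e-07)/ln(1.6515e-07/4.3494e-03) = ln(5.4746e-14)/ln(3.79708e-05) ≈ 3.0000.
Then e_4 ≈ e_3·(e_3/e_2)^p = 9.0413e-21·(5.4746e-14)^3.0000 = 9.0413e-21·1.64081e-40 ≈ 1.484e-60.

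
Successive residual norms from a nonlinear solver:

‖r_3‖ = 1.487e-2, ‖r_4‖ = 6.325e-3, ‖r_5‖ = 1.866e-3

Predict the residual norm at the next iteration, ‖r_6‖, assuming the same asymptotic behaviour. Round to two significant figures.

First estimate the order: p ≈ ln(‖r_5‖/‖r_4‖) / ln(‖r_4‖/‖r_3‖) = ln(1.866e-3/6.325e-3)/ln(6.325e-3/1.487e-2) = ln(0.29502)/ln(0.425353) ≈ 1.4280.
Then ‖r_6‖ ≈ ‖r_5‖·(‖r_5‖/‖r_4‖)^p = 1.866e-3·(0.29502)^1.4280 = 1.866e-3·0.174964 ≈ 0.0003265.

3.3e-4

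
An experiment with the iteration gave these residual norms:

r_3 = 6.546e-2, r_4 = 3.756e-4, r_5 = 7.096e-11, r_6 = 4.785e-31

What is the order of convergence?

3

Consecutive ratios: r_6/r_5 = 4.785e-31/7.096e-11 = 6.74324e-21, r_5/r_4 = 7.096e-11/3.756e-4 = 1.88924e-07.
p ≈ ln(6.74324e-21)/ln(1.88924e-07) = -46.4457/-15.4819 ≈ 3.00.
So the convergence is cubic (order 3).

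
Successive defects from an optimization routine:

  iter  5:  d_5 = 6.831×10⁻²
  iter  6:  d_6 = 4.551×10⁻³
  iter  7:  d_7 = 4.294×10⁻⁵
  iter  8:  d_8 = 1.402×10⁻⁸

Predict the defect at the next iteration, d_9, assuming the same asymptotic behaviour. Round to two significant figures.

First estimate the order: p ≈ ln(d_8/d_7) / ln(d_7/d_6) = ln(1.402×10⁻⁸/4.294×10⁻⁵)/ln(4.294×10⁻⁵/4.551×10⁻³) = ln(0.000326502)/ln(0.00943529) ≈ 1.7213.
Then d_9 ≈ d_8·(d_8/d_7)^p = 1.402×10⁻⁸·(0.000326502)^1.7213 = 1.402×10⁻⁸·9.98508e-07 ≈ 1.4e-14.

1.4e-14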